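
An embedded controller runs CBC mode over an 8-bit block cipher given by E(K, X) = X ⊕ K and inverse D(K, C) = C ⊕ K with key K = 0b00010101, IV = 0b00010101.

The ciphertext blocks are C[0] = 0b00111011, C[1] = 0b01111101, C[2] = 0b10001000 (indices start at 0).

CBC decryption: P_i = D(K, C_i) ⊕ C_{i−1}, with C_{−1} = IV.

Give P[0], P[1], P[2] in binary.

P[0]: D(K, 0b00111011) = 0b00101110; 0b00101110 ⊕ 0b00010101 = 0b00111011.
P[1]: D(K, 0b01111101) = 0b01101000; 0b01101000 ⊕ 0b00111011 = 0b01010011.
P[2]: D(K, 0b10001000) = 0b10011101; 0b10011101 ⊕ 0b01111101 = 0b11100000.

P[0] = 0b00111011, P[1] = 0b01010011, P[2] = 0b11100000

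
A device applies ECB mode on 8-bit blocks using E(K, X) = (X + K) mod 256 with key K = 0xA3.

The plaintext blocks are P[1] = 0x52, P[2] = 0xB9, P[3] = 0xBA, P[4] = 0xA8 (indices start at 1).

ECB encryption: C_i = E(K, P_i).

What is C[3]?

C[3]: E(K, 0xBA) = 0x5D.

C[3] = 0x5D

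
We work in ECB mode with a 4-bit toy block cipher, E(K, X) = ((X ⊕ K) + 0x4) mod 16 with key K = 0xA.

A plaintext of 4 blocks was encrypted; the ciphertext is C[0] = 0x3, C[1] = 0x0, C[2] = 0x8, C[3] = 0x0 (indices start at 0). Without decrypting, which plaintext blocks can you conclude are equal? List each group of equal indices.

ECB encrypts each block independently with the same key, so equal ciphertext blocks imply equal plaintext blocks.
C[1] = C[3] = 0x0, so P[1] = P[3].

P[1] = P[3]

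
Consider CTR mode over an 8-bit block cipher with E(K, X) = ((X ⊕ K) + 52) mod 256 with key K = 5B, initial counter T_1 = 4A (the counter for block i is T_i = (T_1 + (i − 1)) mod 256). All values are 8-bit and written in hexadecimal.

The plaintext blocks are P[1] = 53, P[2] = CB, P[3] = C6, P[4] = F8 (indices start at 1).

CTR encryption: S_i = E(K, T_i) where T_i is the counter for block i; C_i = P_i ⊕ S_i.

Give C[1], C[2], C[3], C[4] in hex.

C[1]: T = 4A, S = E(K, T) = 63; 53 ⊕ 63 = 30.
C[2]: T = 4B, S = E(K, T) = 62; CB ⊕ 62 = A9.
C[3]: T = 4C, S = E(K, T) = 69; C6 ⊕ 69 = AF.
C[4]: T = 4D, S = E(K, T) = 68; F8 ⊕ 68 = 90.

C[1] = 30, C[2] = A9, C[3] = AF, C[4] = 90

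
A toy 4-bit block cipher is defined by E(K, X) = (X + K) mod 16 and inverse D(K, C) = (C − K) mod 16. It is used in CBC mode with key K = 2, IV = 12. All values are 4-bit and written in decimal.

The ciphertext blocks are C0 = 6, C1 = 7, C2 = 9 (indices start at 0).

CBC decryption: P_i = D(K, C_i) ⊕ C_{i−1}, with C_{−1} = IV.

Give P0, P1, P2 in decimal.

P0: D(K, 6) = 4; 4 ⊕ 12 = 8.
P1: D(K, 7) = 5; 5 ⊕ 6 = 3.
P2: D(K, 9) = 7; 7 ⊕ 7 = 0.

P0 = 8, P1 = 3, P2 = 0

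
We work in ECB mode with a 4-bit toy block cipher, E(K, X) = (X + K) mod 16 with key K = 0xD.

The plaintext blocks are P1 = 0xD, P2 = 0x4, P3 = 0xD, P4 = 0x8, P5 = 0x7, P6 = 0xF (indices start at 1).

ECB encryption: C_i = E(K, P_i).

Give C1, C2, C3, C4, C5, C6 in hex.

C1 = 0xA, C2 = 0x1, C3 = 0xA, C4 = 0x5, C5 = 0x4, C6 = 0xC

C1: E(K, 0xD) = 0xA.
C2: E(K, 0x4) = 0x1.
C3: E(K, 0xD) = 0xA.
C4: E(K, 0x8) = 0x5.
C5: E(K, 0x7) = 0x4.
C6: E(K, 0xF) = 0xC.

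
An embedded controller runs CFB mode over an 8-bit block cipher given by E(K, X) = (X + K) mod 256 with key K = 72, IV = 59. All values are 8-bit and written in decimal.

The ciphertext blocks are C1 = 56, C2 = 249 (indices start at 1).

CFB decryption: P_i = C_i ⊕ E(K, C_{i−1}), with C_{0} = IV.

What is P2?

P2 = 121

P2: E(K, 56) = 128; 249 ⊕ 128 = 121.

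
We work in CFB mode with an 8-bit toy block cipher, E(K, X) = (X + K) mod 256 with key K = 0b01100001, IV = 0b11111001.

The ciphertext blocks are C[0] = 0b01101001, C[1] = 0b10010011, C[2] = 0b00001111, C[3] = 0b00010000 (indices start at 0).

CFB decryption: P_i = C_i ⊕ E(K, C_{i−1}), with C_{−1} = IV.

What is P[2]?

P[2]: E(K, 0b10010011) = 0b11110100; 0b00001111 ⊕ 0b11110100 = 0b11111011.

P[2] = 0b11111011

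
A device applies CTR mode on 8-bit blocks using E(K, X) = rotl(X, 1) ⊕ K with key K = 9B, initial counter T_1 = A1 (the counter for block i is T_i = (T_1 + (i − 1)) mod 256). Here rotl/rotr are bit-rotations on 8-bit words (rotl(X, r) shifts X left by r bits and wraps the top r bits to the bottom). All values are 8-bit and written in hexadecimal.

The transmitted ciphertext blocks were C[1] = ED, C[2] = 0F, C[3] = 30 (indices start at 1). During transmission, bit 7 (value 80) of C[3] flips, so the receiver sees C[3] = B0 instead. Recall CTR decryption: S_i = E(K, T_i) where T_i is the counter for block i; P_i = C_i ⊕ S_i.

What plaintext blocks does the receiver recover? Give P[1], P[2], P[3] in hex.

Only C[3] changed, to B0. In CTR, a change in C_i flips the same bit in P_i only; the keystream is unaffected. Decrypting the received ciphertext:
P[1]: T = A1, S = E(K, T) = D8; ED ⊕ D8 = 35.
P[2]: T = A2, S = E(K, T) = DE; 0F ⊕ DE = D1.
P[3]: T = A3, S = E(K, T) = DC; B0 ⊕ DC = 6C.
Blocks that differ from the original plaintext: P[3].

P[1] = 35, P[2] = D1, P[3] = 6C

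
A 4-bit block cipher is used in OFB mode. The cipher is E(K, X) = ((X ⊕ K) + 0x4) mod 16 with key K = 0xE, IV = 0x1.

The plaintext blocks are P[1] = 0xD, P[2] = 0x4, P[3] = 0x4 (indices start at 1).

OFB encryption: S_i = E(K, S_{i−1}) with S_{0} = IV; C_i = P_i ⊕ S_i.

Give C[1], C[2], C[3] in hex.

C[1] = 0xE, C[2] = 0x5, C[3] = 0x7

C[1]: S = E(K, 0x1) = 0x3; 0xD ⊕ 0x3 = 0xE.
C[2]: S = E(K, 0x3) = 0x1; 0x4 ⊕ 0x1 = 0x5.
C[3]: S = E(K, 0x1) = 0x3; 0x4 ⊕ 0x3 = 0x7.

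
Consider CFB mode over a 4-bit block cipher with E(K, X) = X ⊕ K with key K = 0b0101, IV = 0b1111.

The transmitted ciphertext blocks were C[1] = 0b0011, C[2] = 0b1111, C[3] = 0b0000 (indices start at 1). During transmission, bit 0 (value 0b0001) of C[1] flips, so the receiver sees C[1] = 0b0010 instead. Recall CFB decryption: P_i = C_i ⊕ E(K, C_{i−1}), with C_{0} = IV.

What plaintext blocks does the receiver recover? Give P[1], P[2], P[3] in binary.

P[1] = 0b1000, P[2] = 0b1000, P[3] = 0b1010

Only C[1] changed, to 0b0010. In CFB, a change in C_i flips the same bit in P_i and garbles P_{i+1}. Decrypting the received ciphertext:
P[1]: E(K, 0b1111) = 0b1010; 0b0010 ⊕ 0b1010 = 0b1000.
P[2]: E(K, 0b0010) = 0b0111; 0b1111 ⊕ 0b0111 = 0b1000.
P[3]: E(K, 0b1111) = 0b1010; 0b0000 ⊕ 0b1010 = 0b1010.
Blocks that differ from the original plaintext: P[1], P[2].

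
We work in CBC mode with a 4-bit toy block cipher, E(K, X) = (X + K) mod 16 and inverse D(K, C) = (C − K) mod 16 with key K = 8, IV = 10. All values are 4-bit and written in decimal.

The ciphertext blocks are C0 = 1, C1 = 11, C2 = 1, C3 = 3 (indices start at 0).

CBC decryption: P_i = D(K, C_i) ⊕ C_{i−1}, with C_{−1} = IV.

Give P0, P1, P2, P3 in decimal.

P0: D(K, 1) = 9; 9 ⊕ 10 = 3.
P1: D(K, 11) = 3; 3 ⊕ 1 = 2.
P2: D(K, 1) = 9; 9 ⊕ 11 = 2.
P3: D(K, 3) = 11; 11 ⊕ 1 = 10.

P0 = 3, P1 = 2, P2 = 2, P3 = 10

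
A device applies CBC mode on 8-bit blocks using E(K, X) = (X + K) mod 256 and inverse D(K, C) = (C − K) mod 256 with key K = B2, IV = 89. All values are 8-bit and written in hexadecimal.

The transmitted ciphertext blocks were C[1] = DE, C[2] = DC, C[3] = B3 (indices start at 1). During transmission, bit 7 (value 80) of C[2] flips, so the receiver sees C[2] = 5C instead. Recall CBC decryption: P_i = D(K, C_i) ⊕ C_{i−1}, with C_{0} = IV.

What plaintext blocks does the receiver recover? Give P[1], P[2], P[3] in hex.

Only C[2] changed, to 5C. In CBC, a change in C_i garbles P_i and flips the same bit in P_{i+1}. Decrypting the received ciphertext:
P[1]: D(K, DE) = 2C; 2C ⊕ 89 = A5.
P[2]: D(K, 5C) = AA; AA ⊕ DE = 74.
P[3]: D(K, B3) = 01; 01 ⊕ 5C = 5D.
Blocks that differ from the original plaintext: P[2], P[3].

P[1] = A5, P[2] = 74, P[3] = 5D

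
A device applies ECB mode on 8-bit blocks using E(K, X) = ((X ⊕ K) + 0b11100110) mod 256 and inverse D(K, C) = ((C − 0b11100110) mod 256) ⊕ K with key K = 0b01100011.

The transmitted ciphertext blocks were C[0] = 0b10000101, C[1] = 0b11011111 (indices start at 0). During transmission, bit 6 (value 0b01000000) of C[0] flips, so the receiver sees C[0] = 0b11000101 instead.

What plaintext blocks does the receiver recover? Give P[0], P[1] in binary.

P[0] = 0b10111100, P[1] = 0b10011010

ECB decryption: P_i = D(K, C_i).
Only C[0] changed, to 0b11000101. In ECB, a change in C_i affects only P_i. Decrypting the received ciphertext:
P[0]: D(K, 0b11000101) = 0b10111100.
P[1]: D(K, 0b11011111) = 0b10011010.
Blocks that differ from the original plaintext: P[0].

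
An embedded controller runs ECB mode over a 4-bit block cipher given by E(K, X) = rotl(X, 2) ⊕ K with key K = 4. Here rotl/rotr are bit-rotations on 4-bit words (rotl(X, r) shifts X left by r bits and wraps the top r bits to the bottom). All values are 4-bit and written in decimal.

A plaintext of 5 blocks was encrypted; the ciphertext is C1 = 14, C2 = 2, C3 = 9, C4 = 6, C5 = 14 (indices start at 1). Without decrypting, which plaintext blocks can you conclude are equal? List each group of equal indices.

P1 = P5

ECB encrypts each block independently with the same key, so equal ciphertext blocks imply equal plaintext blocks.
C1 = C5 = 14, so P1 = P5.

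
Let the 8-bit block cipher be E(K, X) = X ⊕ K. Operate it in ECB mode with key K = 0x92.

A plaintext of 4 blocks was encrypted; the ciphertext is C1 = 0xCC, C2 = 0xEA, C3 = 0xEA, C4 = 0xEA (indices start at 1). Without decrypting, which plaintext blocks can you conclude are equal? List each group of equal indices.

ECB encrypts each block independently with the same key, so equal ciphertext blocks imply equal plaintext blocks.
C2 = C3 = C4 = 0xEA, so P2 = P3 = P4.

P2 = P3 = P4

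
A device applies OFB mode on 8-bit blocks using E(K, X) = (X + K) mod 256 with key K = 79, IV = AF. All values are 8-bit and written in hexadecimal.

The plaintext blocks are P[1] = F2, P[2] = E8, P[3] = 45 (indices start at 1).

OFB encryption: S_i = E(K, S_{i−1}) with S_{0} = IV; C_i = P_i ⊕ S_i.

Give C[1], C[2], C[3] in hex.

C[1] = DA, C[2] = 49, C[3] = 5F

C[1]: S = E(K, AF) = 28; F2 ⊕ 28 = DA.
C[2]: S = E(K, 28) = A1; E8 ⊕ A1 = 49.
C[3]: S = E(K, A1) = 1A; 45 ⊕ 1A = 5F.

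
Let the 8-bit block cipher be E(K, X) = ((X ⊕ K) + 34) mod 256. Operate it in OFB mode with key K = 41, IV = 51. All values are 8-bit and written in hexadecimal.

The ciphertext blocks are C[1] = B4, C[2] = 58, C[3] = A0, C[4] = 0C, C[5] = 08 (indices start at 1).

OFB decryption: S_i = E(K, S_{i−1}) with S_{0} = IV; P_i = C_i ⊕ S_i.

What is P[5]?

P[1]: S = E(K, 51) = 44; B4 ⊕ 44 = F0.
P[2]: S = E(K, 44) = 39; 58 ⊕ 39 = 61.
P[3]: S = E(K, 39) = AC; A0 ⊕ AC = 0C.
P[4]: S = E(K, AC) = 21; 0C ⊕ 21 = 2D.
P[5]: S = E(K, 21) = 94; 08 ⊕ 94 = 9C.

P[5] = 9C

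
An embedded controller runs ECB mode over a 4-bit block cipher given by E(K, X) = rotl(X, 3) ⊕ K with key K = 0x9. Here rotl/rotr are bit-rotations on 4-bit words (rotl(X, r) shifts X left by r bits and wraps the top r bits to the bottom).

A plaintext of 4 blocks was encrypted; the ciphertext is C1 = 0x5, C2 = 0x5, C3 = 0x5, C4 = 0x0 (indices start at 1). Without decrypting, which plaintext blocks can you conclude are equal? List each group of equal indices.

P1 = P2 = P3

ECB encrypts each block independently with the same key, so equal ciphertext blocks imply equal plaintext blocks.
C1 = C2 = C3 = 0x5, so P1 = P2 = P3.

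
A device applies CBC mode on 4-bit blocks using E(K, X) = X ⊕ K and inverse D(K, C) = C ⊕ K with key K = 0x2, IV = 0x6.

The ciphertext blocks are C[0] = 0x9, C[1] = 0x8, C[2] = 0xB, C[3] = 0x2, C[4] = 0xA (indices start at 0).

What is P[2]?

P[2] = 0x1

CBC decryption: P_i = D(K, C_i) ⊕ C_{i−1}, with C_{−1} = IV.
P[2]: D(K, 0xB) = 0x9; 0x9 ⊕ 0x8 = 0x1.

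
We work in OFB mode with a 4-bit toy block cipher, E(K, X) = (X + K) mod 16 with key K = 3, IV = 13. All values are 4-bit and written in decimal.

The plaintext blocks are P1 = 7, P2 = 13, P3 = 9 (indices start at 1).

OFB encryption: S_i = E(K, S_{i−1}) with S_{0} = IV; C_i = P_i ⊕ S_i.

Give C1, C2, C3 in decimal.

C1: S = E(K, 13) = 0; 7 ⊕ 0 = 7.
C2: S = E(K, 0) = 3; 13 ⊕ 3 = 14.
C3: S = E(K, 3) = 6; 9 ⊕ 6 = 15.

C1 = 7, C2 = 14, C3 = 15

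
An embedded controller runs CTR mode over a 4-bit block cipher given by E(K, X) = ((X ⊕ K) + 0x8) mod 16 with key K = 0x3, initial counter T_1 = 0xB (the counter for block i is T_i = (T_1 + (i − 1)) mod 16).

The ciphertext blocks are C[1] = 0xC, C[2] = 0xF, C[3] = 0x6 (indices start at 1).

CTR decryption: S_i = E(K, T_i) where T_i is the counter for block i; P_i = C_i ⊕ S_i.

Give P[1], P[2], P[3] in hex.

P[1]: T = 0xB, S = E(K, T) = 0x0; 0xC ⊕ 0x0 = 0xC.
P[2]: T = 0xC, S = E(K, T) = 0x7; 0xF ⊕ 0x7 = 0x8.
P[3]: T = 0xD, S = E(K, T) = 0x6; 0x6 ⊕ 0x6 = 0x0.

P[1] = 0xC, P[2] = 0x8, P[3] = 0x0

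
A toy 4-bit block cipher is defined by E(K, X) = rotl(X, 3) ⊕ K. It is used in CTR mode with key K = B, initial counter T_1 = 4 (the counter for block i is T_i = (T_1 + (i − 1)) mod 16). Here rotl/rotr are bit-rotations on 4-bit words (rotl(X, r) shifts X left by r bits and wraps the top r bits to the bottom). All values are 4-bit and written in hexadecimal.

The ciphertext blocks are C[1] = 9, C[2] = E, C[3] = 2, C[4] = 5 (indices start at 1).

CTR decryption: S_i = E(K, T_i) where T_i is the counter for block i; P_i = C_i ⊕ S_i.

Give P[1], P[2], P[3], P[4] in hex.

P[1] = 0, P[2] = F, P[3] = A, P[4] = 5

P[1]: T = 4, S = E(K, T) = 9; 9 ⊕ 9 = 0.
P[2]: T = 5, S = E(K, T) = 1; E ⊕ 1 = F.
P[3]: T = 6, S = E(K, T) = 8; 2 ⊕ 8 = A.
P[4]: T = 7, S = E(K, T) = 0; 5 ⊕ 0 = 5.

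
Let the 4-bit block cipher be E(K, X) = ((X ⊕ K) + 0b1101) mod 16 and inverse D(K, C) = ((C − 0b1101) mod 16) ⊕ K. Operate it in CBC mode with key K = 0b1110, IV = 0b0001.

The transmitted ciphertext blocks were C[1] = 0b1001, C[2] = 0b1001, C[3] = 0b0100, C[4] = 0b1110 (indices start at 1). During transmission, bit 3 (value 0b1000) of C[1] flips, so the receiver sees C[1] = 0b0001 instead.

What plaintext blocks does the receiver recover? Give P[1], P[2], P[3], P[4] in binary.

P[1] = 0b1011, P[2] = 0b0011, P[3] = 0b0000, P[4] = 0b1011

CBC decryption: P_i = D(K, C_i) ⊕ C_{i−1}, with C_{0} = IV.
Only C[1] changed, to 0b0001. In CBC, a change in C_i garbles P_i and flips the same bit in P_{i+1}. Decrypting the received ciphertext:
P[1]: D(K, 0b0001) = 0b1010; 0b1010 ⊕ 0b0001 = 0b1011.
P[2]: D(K, 0b1001) = 0b0010; 0b0010 ⊕ 0b0001 = 0b0011.
P[3]: D(K, 0b0100) = 0b1001; 0b1001 ⊕ 0b1001 = 0b0000.
P[4]: D(K, 0b1110) = 0b1111; 0b1111 ⊕ 0b0100 = 0b1011.
Blocks that differ from the original plaintext: P[1], P[2].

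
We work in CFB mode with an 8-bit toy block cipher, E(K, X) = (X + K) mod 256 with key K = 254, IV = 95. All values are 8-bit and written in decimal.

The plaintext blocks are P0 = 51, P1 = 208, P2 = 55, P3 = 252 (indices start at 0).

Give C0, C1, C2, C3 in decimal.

CFB encryption: C_i = P_i ⊕ E(K, C_{i−1}), with C_{−1} = IV.
C0: E(K, 95) = 93; 51 ⊕ 93 = 110.
C1: E(K, 110) = 108; 208 ⊕ 108 = 188.
C2: E(K, 188) = 186; 55 ⊕ 186 = 141.
C3: E(K, 141) = 139; 252 ⊕ 139 = 119.

C0 = 110, C1 = 188, C2 = 141, C3 = 119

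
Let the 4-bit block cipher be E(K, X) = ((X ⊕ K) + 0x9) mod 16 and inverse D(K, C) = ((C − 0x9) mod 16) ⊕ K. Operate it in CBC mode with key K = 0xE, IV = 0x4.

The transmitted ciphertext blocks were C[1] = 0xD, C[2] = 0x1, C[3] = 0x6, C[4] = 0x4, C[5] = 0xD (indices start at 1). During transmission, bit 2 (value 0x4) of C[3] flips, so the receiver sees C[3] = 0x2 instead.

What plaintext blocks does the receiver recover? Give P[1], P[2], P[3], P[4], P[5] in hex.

CBC decryption: P_i = D(K, C_i) ⊕ C_{i−1}, with C_{0} = IV.
Only C[3] changed, to 0x2. In CBC, a change in C_i garbles P_i and flips the same bit in P_{i+1}. Decrypting the received ciphertext:
P[1]: D(K, 0xD) = 0xA; 0xA ⊕ 0x4 = 0xE.
P[2]: D(K, 0x1) = 0x6; 0x6 ⊕ 0xD = 0xB.
P[3]: D(K, 0x2) = 0x7; 0x7 ⊕ 0x1 = 0x6.
P[4]: D(K, 0x4) = 0x5; 0x5 ⊕ 0x2 = 0x7.
P[5]: D(K, 0xD) = 0xA; 0xA ⊕ 0x4 = 0xE.
Blocks that differ from the original plaintext: P[3], P[4].

P[1] = 0xE, P[2] = 0xB, P[3] = 0x6, P[4] = 0x7, P[5] = 0xE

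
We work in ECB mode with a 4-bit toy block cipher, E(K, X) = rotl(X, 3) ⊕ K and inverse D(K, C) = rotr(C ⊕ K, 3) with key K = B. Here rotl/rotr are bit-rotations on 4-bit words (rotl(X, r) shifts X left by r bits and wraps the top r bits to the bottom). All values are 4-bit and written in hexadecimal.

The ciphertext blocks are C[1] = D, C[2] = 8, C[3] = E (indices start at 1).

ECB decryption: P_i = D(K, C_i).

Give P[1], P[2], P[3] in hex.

P[1] = C, P[2] = 6, P[3] = A

P[1]: D(K, D) = C.
P[2]: D(K, 8) = 6.
P[3]: D(K, E) = A.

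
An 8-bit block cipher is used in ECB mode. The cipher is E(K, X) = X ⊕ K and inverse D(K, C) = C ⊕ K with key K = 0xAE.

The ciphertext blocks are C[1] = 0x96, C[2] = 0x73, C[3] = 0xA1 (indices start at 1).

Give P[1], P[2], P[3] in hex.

P[1] = 0x38, P[2] = 0xDD, P[3] = 0x0F

ECB decryption: P_i = D(K, C_i).
P[1]: D(K, 0x96) = 0x38.
P[2]: D(K, 0x73) = 0xDD.
P[3]: D(K, 0xA1) = 0x0F.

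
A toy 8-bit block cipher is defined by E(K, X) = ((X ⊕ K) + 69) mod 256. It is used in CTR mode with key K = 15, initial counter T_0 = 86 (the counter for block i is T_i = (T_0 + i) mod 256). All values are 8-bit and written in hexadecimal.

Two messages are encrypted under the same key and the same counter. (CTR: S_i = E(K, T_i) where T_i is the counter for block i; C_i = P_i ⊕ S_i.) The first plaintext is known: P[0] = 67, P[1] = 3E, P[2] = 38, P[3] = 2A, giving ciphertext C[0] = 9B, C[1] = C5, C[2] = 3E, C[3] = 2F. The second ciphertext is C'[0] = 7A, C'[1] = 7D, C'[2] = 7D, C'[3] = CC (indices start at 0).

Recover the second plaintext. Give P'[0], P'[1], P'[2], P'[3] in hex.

P'[0] = 86, P'[1] = 86, P'[2] = 7B, P'[3] = C9

In CTR with a reused counter, both messages share the same keystream S_i, so C_i ⊕ C'_i = P_i ⊕ P'_i and thus P'_i = P_i ⊕ C_i ⊕ C'_i.
P'[0]: 67 ⊕ 9B ⊕ 7A = 86.
P'[1]: 3E ⊕ C5 ⊕ 7D = 86.
P'[2]: 38 ⊕ 3E ⊕ 7D = 7B.
P'[3]: 2A ⊕ 2F ⊕ CC = C9.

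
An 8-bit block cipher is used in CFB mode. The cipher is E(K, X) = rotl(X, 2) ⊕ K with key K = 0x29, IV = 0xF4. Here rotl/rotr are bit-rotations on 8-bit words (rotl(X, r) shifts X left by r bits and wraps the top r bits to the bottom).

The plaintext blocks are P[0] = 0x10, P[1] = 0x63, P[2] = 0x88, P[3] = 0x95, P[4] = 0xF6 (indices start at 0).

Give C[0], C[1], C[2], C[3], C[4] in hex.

CFB encryption: C_i = P_i ⊕ E(K, C_{i−1}), with C_{−1} = IV.
C[0]: E(K, 0xF4) = 0xFA; 0x10 ⊕ 0xFA = 0xEA.
C[1]: E(K, 0xEA) = 0x82; 0x63 ⊕ 0x82 = 0xE1.
C[2]: E(K, 0xE1) = 0xAE; 0x88 ⊕ 0xAE = 0x26.
C[3]: E(K, 0x26) = 0xB1; 0x95 ⊕ 0xB1 = 0x24.
C[4]: E(K, 0x24) = 0xB9; 0xF6 ⊕ 0xB9 = 0x4F.

C[0] = 0xEA, C[1] = 0xE1, C[2] = 0x26, C[3] = 0x24, C[4] = 0x4F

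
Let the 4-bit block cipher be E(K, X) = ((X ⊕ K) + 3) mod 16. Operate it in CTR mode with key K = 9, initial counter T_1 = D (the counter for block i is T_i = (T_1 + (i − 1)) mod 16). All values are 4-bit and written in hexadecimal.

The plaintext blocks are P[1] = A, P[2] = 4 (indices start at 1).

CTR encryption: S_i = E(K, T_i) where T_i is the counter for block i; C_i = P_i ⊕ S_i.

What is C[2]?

C[2] = E

C[1]: T = D, S = E(K, T) = 7; A ⊕ 7 = D.
C[2]: T = E, S = E(K, T) = A; 4 ⊕ A = E.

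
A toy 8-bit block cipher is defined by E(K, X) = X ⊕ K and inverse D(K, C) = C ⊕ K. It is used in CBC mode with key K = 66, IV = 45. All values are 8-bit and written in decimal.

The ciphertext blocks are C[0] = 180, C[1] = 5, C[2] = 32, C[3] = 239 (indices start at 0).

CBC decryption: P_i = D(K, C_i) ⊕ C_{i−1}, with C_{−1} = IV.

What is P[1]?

P[1]: D(K, 5) = 71; 71 ⊕ 180 = 243.

P[1] = 243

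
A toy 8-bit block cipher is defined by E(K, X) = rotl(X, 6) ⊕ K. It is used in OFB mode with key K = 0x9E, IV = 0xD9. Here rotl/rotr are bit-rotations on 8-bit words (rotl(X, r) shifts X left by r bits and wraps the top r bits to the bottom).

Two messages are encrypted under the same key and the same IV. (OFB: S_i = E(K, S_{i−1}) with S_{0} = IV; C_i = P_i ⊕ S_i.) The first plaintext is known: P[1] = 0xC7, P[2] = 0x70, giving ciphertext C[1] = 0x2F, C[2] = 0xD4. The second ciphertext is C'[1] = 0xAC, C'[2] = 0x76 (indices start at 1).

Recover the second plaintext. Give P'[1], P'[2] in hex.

In OFB with a reused IV, both messages share the same keystream S_i, so C_i ⊕ C'_i = P_i ⊕ P'_i and thus P'_i = P_i ⊕ C_i ⊕ C'_i.
P'[1]: 0xC7 ⊕ 0x2F ⊕ 0xAC = 0x44.
P'[2]: 0x70 ⊕ 0xD4 ⊕ 0x76 = 0xD2.

P'[1] = 0x44, P'[2] = 0xD2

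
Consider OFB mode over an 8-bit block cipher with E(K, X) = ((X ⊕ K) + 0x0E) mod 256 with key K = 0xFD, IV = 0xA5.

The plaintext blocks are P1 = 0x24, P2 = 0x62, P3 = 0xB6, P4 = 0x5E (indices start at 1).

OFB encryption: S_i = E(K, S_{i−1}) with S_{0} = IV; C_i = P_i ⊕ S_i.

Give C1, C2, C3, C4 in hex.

C1 = 0x42, C2 = 0xCB, C3 = 0xD4, C4 = 0xF3

C1: S = E(K, 0xA5) = 0x66; 0x24 ⊕ 0x66 = 0x42.
C2: S = E(K, 0x66) = 0xA9; 0x62 ⊕ 0xA9 = 0xCB.
C3: S = E(K, 0xA9) = 0x62; 0xB6 ⊕ 0x62 = 0xD4.
C4: S = E(K, 0x62) = 0xAD; 0x5E ⊕ 0xAD = 0xF3.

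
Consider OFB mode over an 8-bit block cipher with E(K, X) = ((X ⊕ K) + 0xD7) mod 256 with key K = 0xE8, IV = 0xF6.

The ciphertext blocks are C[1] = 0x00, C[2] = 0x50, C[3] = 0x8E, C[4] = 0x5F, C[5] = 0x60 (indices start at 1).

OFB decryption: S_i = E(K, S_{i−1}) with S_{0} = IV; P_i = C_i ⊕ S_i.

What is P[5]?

P[5] = 0x91

P[1]: S = E(K, 0xF6) = 0xF5; 0x00 ⊕ 0xF5 = 0xF5.
P[2]: S = E(K, 0xF5) = 0xF4; 0x50 ⊕ 0xF4 = 0xA4.
P[3]: S = E(K, 0xF4) = 0xF3; 0x8E ⊕ 0xF3 = 0x7D.
P[4]: S = E(K, 0xF3) = 0xF2; 0x5F ⊕ 0xF2 = 0xAD.
P[5]: S = E(K, 0xF2) = 0xF1; 0x60 ⊕ 0xF1 = 0x91.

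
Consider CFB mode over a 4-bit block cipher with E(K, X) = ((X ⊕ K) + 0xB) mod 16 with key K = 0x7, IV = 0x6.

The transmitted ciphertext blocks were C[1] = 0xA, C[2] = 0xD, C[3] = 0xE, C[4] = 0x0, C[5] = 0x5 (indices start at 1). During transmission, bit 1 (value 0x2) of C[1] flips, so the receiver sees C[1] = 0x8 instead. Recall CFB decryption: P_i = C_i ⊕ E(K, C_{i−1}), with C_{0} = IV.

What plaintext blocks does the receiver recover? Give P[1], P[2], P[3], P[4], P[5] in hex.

P[1] = 0x4, P[2] = 0x7, P[3] = 0xB, P[4] = 0x4, P[5] = 0x7

Only C[1] changed, to 0x8. In CFB, a change in C_i flips the same bit in P_i and garbles P_{i+1}. Decrypting the received ciphertext:
P[1]: E(K, 0x6) = 0xC; 0x8 ⊕ 0xC = 0x4.
P[2]: E(K, 0x8) = 0xA; 0xD ⊕ 0xA = 0x7.
P[3]: E(K, 0xD) = 0x5; 0xE ⊕ 0x5 = 0xB.
P[4]: E(K, 0xE) = 0x4; 0x0 ⊕ 0x4 = 0x4.
P[5]: E(K, 0x0) = 0x2; 0x5 ⊕ 0x2 = 0x7.
Blocks that differ from the original plaintext: P[1], P[2].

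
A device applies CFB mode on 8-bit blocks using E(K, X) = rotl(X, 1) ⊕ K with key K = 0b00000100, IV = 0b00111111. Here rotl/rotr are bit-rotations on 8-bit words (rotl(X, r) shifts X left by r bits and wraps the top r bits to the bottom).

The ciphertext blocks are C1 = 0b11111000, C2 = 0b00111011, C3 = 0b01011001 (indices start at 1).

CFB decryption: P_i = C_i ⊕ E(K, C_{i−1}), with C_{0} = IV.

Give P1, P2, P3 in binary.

P1 = 0b10000010, P2 = 0b11001110, P3 = 0b00101011

P1: E(K, 0b00111111) = 0b01111010; 0b11111000 ⊕ 0b01111010 = 0b10000010.
P2: E(K, 0b11111000) = 0b11110101; 0b00111011 ⊕ 0b11110101 = 0b11001110.
P3: E(K, 0b00111011) = 0b01110010; 0b01011001 ⊕ 0b01110010 = 0b00101011.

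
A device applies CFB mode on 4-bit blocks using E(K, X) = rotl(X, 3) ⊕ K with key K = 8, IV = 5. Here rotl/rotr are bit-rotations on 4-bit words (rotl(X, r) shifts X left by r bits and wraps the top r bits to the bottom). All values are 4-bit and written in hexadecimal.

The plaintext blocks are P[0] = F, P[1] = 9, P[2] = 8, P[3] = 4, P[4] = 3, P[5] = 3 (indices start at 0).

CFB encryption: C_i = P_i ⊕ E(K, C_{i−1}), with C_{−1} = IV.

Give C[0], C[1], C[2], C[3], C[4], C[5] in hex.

C[0]: E(K, 5) = 2; F ⊕ 2 = D.
C[1]: E(K, D) = 6; 9 ⊕ 6 = F.
C[2]: E(K, F) = 7; 8 ⊕ 7 = F.
C[3]: E(K, F) = 7; 4 ⊕ 7 = 3.
C[4]: E(K, 3) = 1; 3 ⊕ 1 = 2.
C[5]: E(K, 2) = 9; 3 ⊕ 9 = A.

C[0] = D, C[1] = F, C[2] = F, C[3] = 3, C[4] = 2, C[5] = A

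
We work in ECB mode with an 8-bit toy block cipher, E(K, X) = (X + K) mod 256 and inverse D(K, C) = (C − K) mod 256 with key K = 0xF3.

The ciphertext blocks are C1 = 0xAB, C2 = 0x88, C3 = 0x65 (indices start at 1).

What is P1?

ECB decryption: P_i = D(K, C_i).
P1: D(K, 0xAB) = 0xB8.

P1 = 0xB8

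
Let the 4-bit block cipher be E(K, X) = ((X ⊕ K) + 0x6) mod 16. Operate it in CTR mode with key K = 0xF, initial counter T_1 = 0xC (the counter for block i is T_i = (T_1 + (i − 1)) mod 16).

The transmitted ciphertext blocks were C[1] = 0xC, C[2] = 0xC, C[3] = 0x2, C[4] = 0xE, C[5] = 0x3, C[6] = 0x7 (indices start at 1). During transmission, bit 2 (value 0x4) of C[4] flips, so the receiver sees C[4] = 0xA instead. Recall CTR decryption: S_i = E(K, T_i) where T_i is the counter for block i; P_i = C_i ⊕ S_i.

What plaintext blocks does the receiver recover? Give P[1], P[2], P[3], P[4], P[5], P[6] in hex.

Only C[4] changed, to 0xA. In CTR, a change in C_i flips the same bit in P_i only; the keystream is unaffected. Decrypting the received ciphertext:
P[1]: T = 0xC, S = E(K, T) = 0x9; 0xC ⊕ 0x9 = 0x5.
P[2]: T = 0xD, S = E(K, T) = 0x8; 0xC ⊕ 0x8 = 0x4.
P[3]: T = 0xE, S = E(K, T) = 0x7; 0x2 ⊕ 0x7 = 0x5.
P[4]: T = 0xF, S = E(K, T) = 0x6; 0xA ⊕ 0x6 = 0xC.
P[5]: T = 0x0, S = E(K, T) = 0x5; 0x3 ⊕ 0x5 = 0x6.
P[6]: T = 0x1, S = E(K, T) = 0x4; 0x7 ⊕ 0x4 = 0x3.
Blocks that differ from the original plaintext: P[4].

P[1] = 0x5, P[2] = 0x4, P[3] = 0x5, P[4] = 0xC, P[5] = 0x6, P[6] = 0x3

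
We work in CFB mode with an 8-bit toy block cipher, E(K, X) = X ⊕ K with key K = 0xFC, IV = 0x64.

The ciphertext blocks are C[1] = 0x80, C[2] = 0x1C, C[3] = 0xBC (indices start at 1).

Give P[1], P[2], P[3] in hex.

P[1] = 0x18, P[2] = 0x60, P[3] = 0x5C

CFB decryption: P_i = C_i ⊕ E(K, C_{i−1}), with C_{0} = IV.
P[1]: E(K, 0x64) = 0x98; 0x80 ⊕ 0x98 = 0x18.
P[2]: E(K, 0x80) = 0x7C; 0x1C ⊕ 0x7C = 0x60.
P[3]: E(K, 0x1C) = 0xE0; 0xBC ⊕ 0xE0 = 0x5C.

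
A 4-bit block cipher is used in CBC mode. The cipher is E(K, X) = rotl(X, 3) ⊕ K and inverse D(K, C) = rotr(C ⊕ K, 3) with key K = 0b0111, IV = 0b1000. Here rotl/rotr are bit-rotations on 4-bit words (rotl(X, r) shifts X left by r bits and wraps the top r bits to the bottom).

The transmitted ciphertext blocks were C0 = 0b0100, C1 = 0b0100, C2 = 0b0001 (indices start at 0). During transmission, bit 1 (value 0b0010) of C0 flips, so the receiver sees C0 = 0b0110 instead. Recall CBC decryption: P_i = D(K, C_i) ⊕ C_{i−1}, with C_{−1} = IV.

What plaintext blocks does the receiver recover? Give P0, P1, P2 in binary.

Only C0 changed, to 0b0110. In CBC, a change in C_i garbles P_i and flips the same bit in P_{i+1}. Decrypting the received ciphertext:
P0: D(K, 0b0110) = 0b0010; 0b0010 ⊕ 0b1000 = 0b1010.
P1: D(K, 0b0100) = 0b0110; 0b0110 ⊕ 0b0110 = 0b0000.
P2: D(K, 0b0001) = 0b1100; 0b1100 ⊕ 0b0100 = 0b1000.
Blocks that differ from the original plaintext: P0, P1.

P0 = 0b1010, P1 = 0b0000, P2 = 0b1000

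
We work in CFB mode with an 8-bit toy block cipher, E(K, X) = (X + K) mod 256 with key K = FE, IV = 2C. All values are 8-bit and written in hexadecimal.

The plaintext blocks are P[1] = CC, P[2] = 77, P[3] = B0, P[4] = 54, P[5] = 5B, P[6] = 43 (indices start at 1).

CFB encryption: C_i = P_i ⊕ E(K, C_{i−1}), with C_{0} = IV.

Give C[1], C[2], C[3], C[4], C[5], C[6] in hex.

C[1] = E6, C[2] = 93, C[3] = 21, C[4] = 4B, C[5] = 12, C[6] = 53

C[1]: E(K, 2C) = 2A; CC ⊕ 2A = E6.
C[2]: E(K, E6) = E4; 77 ⊕ E4 = 93.
C[3]: E(K, 93) = 91; B0 ⊕ 91 = 21.
C[4]: E(K, 21) = 1F; 54 ⊕ 1F = 4B.
C[5]: E(K, 4B) = 49; 5B ⊕ 49 = 12.
C[6]: E(K, 12) = 10; 43 ⊕ 10 = 53.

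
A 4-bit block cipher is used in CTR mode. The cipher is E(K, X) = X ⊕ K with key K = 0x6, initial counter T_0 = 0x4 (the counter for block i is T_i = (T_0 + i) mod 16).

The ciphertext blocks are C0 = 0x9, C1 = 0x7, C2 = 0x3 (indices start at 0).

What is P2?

P2 = 0x3

CTR decryption: S_i = E(K, T_i) where T_i is the counter for block i; P_i = C_i ⊕ S_i.
P2: T = 0x6, S = E(K, T) = 0x0; 0x3 ⊕ 0x0 = 0x3.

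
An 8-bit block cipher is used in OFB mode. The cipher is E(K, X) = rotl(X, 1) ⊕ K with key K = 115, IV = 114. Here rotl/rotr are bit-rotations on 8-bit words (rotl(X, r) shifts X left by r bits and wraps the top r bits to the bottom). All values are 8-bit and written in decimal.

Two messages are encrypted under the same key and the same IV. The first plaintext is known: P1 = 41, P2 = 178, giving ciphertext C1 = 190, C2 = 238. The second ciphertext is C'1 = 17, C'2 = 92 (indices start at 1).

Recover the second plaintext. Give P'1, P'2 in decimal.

In OFB with a reused IV, both messages share the same keystream S_i, so C_i ⊕ C'_i = P_i ⊕ P'_i and thus P'_i = P_i ⊕ C_i ⊕ C'_i.
P'1: 41 ⊕ 190 ⊕ 17 = 134.
P'2: 178 ⊕ 238 ⊕ 92 = 0.

P'1 = 134, P'2 = 0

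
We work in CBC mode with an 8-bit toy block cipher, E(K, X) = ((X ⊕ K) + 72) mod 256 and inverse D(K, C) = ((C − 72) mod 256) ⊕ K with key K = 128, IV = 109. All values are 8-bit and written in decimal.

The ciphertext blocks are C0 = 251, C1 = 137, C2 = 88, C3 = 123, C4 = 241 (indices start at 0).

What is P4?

P4 = 82

CBC decryption: P_i = D(K, C_i) ⊕ C_{i−1}, with C_{−1} = IV.
P4: D(K, 241) = 41; 41 ⊕ 123 = 82.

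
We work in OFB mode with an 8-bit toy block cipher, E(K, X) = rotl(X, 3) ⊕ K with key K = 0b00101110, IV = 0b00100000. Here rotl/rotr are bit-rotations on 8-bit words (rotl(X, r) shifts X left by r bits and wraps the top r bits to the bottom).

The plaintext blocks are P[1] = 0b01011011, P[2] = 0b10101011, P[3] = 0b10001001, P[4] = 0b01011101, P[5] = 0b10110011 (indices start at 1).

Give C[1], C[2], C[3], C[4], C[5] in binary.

OFB encryption: S_i = E(K, S_{i−1}) with S_{0} = IV; C_i = P_i ⊕ S_i.
C[1]: S = E(K, 0b00100000) = 0b00101111; 0b01011011 ⊕ 0b00101111 = 0b01110100.
C[2]: S = E(K, 0b00101111) = 0b01010111; 0b10101011 ⊕ 0b01010111 = 0b11111100.
C[3]: S = E(K, 0b01010111) = 0b10010100; 0b10001001 ⊕ 0b10010100 = 0b00011101.
C[4]: S = E(K, 0b10010100) = 0b10001010; 0b01011101 ⊕ 0b10001010 = 0b11010111.
C[5]: S = E(K, 0b10001010) = 0b01111010; 0b10110011 ⊕ 0b01111010 = 0b11001001.

C[1] = 0b01110100, C[2] = 0b11111100, C[3] = 0b00011101, C[4] = 0b11010111, C[5] = 0b11001001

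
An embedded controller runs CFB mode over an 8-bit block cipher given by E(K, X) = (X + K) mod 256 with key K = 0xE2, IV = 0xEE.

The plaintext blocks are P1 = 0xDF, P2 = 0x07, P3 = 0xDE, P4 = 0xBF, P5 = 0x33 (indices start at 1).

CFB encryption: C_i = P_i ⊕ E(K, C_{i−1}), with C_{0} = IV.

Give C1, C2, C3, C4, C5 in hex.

C1 = 0x0F, C2 = 0xF6, C3 = 0x06, C4 = 0x57, C5 = 0x0A

C1: E(K, 0xEE) = 0xD0; 0xDF ⊕ 0xD0 = 0x0F.
C2: E(K, 0x0F) = 0xF1; 0x07 ⊕ 0xF1 = 0xF6.
C3: E(K, 0xF6) = 0xD8; 0xDE ⊕ 0xD8 = 0x06.
C4: E(K, 0x06) = 0xE8; 0xBF ⊕ 0xE8 = 0x57.
C5: E(K, 0x57) = 0x39; 0x33 ⊕ 0x39 = 0x0A.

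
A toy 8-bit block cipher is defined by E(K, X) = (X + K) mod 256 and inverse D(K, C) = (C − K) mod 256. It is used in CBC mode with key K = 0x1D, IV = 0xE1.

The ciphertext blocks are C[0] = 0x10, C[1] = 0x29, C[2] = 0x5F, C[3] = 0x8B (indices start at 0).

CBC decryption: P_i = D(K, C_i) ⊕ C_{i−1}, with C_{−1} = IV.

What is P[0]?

P[0]: D(K, 0x10) = 0xF3; 0xF3 ⊕ 0xE1 = 0x12.

P[0] = 0x12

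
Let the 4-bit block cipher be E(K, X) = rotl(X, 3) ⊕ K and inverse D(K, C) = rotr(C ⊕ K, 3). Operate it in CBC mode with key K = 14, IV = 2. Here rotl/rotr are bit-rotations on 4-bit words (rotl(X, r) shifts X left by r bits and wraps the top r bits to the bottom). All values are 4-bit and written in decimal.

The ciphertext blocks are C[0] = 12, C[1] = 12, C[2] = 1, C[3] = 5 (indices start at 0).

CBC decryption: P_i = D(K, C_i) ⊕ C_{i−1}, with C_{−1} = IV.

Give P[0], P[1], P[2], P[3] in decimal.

P[0]: D(K, 12) = 4; 4 ⊕ 2 = 6.
P[1]: D(K, 12) = 4; 4 ⊕ 12 = 8.
P[2]: D(K, 1) = 15; 15 ⊕ 12 = 3.
P[3]: D(K, 5) = 7; 7 ⊕ 1 = 6.

P[0] = 6, P[1] = 8, P[2] = 3, P[3] = 6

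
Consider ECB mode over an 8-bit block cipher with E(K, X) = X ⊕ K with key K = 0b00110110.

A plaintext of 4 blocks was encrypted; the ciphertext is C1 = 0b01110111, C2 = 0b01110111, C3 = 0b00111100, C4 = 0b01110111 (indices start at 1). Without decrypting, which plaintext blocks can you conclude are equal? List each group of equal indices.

ECB encrypts each block independently with the same key, so equal ciphertext blocks imply equal plaintext blocks.
C1 = C2 = C4 = 0b01110111, so P1 = P2 = P4.

P1 = P2 = P4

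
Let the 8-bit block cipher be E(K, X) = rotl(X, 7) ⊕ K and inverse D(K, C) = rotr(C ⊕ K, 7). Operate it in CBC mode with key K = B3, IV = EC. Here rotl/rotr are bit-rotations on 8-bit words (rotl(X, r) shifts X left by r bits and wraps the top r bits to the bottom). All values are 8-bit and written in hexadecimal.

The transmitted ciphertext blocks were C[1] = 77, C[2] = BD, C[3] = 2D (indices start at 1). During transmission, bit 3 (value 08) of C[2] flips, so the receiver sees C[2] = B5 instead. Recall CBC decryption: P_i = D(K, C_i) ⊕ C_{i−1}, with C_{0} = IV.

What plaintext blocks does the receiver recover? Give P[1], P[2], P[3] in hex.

Only C[2] changed, to B5. In CBC, a change in C_i garbles P_i and flips the same bit in P_{i+1}. Decrypting the received ciphertext:
P[1]: D(K, 77) = 89; 89 ⊕ EC = 65.
P[2]: D(K, B5) = 0C; 0C ⊕ 77 = 7B.
P[3]: D(K, 2D) = 3D; 3D ⊕ B5 = 88.
Blocks that differ from the original plaintext: P[2], P[3].

P[1] = 65, P[2] = 7B, P[3] = 88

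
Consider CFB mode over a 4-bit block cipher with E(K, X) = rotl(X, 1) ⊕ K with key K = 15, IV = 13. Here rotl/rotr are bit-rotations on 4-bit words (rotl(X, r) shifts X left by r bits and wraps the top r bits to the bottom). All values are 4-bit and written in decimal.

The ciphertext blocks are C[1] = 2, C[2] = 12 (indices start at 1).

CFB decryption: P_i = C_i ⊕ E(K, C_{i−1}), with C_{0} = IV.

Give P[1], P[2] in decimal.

P[1] = 6, P[2] = 7

P[1]: E(K, 13) = 4; 2 ⊕ 4 = 6.
P[2]: E(K, 2) = 11; 12 ⊕ 11 = 7.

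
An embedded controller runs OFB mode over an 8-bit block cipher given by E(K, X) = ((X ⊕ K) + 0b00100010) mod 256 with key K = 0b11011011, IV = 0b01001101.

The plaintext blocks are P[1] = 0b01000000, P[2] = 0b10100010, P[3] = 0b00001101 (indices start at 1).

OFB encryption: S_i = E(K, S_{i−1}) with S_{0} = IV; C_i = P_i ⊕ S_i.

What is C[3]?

C[3] = 0b10001101

C[1]: S = E(K, 0b01001101) = 0b10111000; 0b01000000 ⊕ 0b10111000 = 0b11111000.
C[2]: S = E(K, 0b10111000) = 0b10000101; 0b10100010 ⊕ 0b10000101 = 0b00100111.
C[3]: S = E(K, 0b10000101) = 0b10000000; 0b00001101 ⊕ 0b10000000 = 0b10001101.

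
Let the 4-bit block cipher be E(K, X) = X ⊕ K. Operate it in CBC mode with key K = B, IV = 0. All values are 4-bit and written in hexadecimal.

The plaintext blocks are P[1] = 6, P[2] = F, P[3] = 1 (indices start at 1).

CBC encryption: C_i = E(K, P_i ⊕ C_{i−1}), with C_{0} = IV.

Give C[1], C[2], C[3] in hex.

C[1] = D, C[2] = 9, C[3] = 3

C[1]: P[1] ⊕ 0 = 6; E(K, 6) = D.
C[2]: P[2] ⊕ D = 2; E(K, 2) = 9.
C[3]: P[3] ⊕ 9 = 8; E(K, 8) = 3.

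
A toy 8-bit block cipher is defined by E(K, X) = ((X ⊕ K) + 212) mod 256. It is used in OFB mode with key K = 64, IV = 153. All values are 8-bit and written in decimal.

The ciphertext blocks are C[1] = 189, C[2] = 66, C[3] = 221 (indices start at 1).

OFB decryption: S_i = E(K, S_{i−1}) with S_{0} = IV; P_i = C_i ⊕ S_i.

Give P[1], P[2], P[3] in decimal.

P[1] = 16, P[2] = 131, P[3] = 136

P[1]: S = E(K, 153) = 173; 189 ⊕ 173 = 16.
P[2]: S = E(K, 173) = 193; 66 ⊕ 193 = 131.
P[3]: S = E(K, 193) = 85; 221 ⊕ 85 = 136.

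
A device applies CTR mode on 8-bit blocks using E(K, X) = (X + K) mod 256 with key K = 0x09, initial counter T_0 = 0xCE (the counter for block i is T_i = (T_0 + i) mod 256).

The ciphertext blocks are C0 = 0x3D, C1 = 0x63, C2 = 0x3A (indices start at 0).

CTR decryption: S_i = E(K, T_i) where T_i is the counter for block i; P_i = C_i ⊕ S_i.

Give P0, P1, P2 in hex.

P0: T = 0xCE, S = E(K, T) = 0xD7; 0x3D ⊕ 0xD7 = 0xEA.
P1: T = 0xCF, S = E(K, T) = 0xD8; 0x63 ⊕ 0xD8 = 0xBB.
P2: T = 0xD0, S = E(K, T) = 0xD9; 0x3A ⊕ 0xD9 = 0xE3.

P0 = 0xEA, P1 = 0xBB, P2 = 0xE3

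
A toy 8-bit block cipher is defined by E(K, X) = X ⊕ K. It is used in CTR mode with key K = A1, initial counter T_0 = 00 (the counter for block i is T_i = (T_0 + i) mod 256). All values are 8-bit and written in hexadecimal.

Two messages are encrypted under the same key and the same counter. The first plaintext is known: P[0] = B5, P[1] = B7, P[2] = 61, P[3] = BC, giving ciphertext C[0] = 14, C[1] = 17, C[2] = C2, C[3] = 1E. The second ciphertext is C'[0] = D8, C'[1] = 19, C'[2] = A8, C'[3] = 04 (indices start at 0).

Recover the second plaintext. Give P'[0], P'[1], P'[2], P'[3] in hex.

P'[0] = 79, P'[1] = B9, P'[2] = 0B, P'[3] = A6

In CTR with a reused counter, both messages share the same keystream S_i, so C_i ⊕ C'_i = P_i ⊕ P'_i and thus P'_i = P_i ⊕ C_i ⊕ C'_i.
P'[0]: B5 ⊕ 14 ⊕ D8 = 79.
P'[1]: B7 ⊕ 17 ⊕ 19 = B9.
P'[2]: 61 ⊕ C2 ⊕ A8 = 0B.
P'[3]: BC ⊕ 1E ⊕ 04 = A6.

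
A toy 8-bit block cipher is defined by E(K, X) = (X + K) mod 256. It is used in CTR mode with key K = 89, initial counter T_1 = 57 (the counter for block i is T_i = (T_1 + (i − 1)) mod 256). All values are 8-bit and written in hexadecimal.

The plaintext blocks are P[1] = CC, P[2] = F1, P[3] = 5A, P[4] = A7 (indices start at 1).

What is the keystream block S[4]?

CTR encryption: S_i = E(K, T_i) where T_i is the counter for block i; C_i = P_i ⊕ S_i.
C[1]: T = 57, S = E(K, T) = E0; CC ⊕ E0 = 2C.
C[2]: T = 58, S = E(K, T) = E1; F1 ⊕ E1 = 10.
C[3]: T = 59, S = E(K, T) = E2; 5A ⊕ E2 = B8.
C[4]: T = 5A, S = E(K, T) = E3; A7 ⊕ E3 = 44.
So S[4] = E3.

E3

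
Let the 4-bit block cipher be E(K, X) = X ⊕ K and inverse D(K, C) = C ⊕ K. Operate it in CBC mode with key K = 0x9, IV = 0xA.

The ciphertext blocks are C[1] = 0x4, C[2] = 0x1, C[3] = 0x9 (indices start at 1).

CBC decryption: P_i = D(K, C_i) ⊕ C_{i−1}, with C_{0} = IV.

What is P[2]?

P[2] = 0xC

P[2]: D(K, 0x1) = 0x8; 0x8 ⊕ 0x4 = 0xC.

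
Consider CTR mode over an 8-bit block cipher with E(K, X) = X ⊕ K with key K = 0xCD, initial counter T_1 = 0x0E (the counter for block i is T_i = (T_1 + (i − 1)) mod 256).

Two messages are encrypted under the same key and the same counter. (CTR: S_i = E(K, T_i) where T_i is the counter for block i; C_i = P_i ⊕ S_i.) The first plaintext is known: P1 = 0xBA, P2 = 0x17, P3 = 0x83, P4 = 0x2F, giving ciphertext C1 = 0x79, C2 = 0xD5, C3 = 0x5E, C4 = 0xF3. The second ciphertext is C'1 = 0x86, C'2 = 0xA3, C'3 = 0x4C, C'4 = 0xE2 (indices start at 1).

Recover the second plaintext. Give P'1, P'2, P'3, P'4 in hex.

In CTR with a reused counter, both messages share the same keystream S_i, so C_i ⊕ C'_i = P_i ⊕ P'_i and thus P'_i = P_i ⊕ C_i ⊕ C'_i.
P'1: 0xBA ⊕ 0x79 ⊕ 0x86 = 0x45.
P'2: 0x17 ⊕ 0xD5 ⊕ 0xA3 = 0x61.
P'3: 0x83 ⊕ 0x5E ⊕ 0x4C = 0x91.
P'4: 0x2F ⊕ 0xF3 ⊕ 0xE2 = 0x3E.

P'1 = 0x45, P'2 = 0x61, P'3 = 0x91, P'4 = 0x3E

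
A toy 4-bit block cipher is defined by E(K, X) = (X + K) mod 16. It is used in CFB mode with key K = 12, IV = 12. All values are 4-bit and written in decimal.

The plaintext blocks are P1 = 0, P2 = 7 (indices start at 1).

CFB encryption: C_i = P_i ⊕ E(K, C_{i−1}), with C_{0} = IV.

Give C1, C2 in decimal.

C1: E(K, 12) = 8; 0 ⊕ 8 = 8.
C2: E(K, 8) = 4; 7 ⊕ 4 = 3.

C1 = 8, C2 = 3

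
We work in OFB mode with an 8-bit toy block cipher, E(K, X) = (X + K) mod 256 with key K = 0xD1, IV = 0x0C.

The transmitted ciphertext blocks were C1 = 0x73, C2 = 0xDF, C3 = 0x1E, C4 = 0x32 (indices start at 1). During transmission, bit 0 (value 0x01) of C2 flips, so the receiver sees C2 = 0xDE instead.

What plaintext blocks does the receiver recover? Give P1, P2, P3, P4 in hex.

P1 = 0xAE, P2 = 0x70, P3 = 0x61, P4 = 0x62

OFB decryption: S_i = E(K, S_{i−1}) with S_{0} = IV; P_i = C_i ⊕ S_i.
Only C2 changed, to 0xDE. In OFB, a change in C_i flips the same bit in P_i only; the keystream is unaffected. Decrypting the received ciphertext:
P1: S = E(K, 0x0C) = 0xDD; 0x73 ⊕ 0xDD = 0xAE.
P2: S = E(K, 0xDD) = 0xAE; 0xDE ⊕ 0xAE = 0x70.
P3: S = E(K, 0xAE) = 0x7F; 0x1E ⊕ 0x7F = 0x61.
P4: S = E(K, 0x7F) = 0x50; 0x32 ⊕ 0x50 = 0x62.
Blocks that differ from the original plaintext: P2.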